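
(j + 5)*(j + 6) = j^2 + 11*j + 30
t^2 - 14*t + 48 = (t - 8)*(t - 6)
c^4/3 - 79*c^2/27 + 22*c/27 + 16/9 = (c/3 + 1)*(c - 8/3)*(c - 1)*(c + 2/3)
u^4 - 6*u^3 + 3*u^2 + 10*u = u*(u - 5)*(u - 2)*(u + 1)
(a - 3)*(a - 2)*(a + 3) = a^3 - 2*a^2 - 9*a + 18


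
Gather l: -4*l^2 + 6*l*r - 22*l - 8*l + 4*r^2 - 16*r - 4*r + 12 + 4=-4*l^2 + l*(6*r - 30) + 4*r^2 - 20*r + 16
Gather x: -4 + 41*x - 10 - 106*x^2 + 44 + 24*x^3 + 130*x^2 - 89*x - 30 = 24*x^3 + 24*x^2 - 48*x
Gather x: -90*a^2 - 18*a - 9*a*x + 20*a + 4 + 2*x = -90*a^2 + 2*a + x*(2 - 9*a) + 4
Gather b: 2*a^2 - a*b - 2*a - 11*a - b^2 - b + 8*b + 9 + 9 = 2*a^2 - 13*a - b^2 + b*(7 - a) + 18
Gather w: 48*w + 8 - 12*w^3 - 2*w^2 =-12*w^3 - 2*w^2 + 48*w + 8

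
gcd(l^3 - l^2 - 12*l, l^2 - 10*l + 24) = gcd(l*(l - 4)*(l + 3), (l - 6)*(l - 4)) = l - 4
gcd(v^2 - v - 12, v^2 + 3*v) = v + 3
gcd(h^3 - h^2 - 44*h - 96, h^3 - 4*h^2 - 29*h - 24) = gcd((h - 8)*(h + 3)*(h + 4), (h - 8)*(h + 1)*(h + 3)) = h^2 - 5*h - 24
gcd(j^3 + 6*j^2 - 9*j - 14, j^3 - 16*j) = 1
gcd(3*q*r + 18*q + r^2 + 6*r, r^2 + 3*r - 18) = r + 6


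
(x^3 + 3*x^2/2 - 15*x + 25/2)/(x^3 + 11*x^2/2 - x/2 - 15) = (2*x^2 - 7*x + 5)/(2*x^2 + x - 6)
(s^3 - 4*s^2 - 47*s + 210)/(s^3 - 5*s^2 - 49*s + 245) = (s - 6)/(s - 7)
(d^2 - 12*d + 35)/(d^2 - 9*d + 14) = (d - 5)/(d - 2)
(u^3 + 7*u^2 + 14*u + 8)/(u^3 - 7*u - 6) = (u + 4)/(u - 3)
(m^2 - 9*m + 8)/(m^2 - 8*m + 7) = (m - 8)/(m - 7)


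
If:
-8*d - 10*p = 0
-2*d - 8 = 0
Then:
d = -4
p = 16/5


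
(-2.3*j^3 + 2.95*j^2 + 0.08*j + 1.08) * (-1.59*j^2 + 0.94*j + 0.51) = 3.657*j^5 - 6.8525*j^4 + 1.4728*j^3 - 0.1375*j^2 + 1.056*j + 0.5508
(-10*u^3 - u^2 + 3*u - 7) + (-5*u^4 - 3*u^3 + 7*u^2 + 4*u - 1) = -5*u^4 - 13*u^3 + 6*u^2 + 7*u - 8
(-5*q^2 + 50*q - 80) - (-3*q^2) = -2*q^2 + 50*q - 80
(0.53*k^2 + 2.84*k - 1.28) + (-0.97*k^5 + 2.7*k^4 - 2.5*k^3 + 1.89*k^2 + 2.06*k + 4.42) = -0.97*k^5 + 2.7*k^4 - 2.5*k^3 + 2.42*k^2 + 4.9*k + 3.14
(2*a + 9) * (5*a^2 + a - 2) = 10*a^3 + 47*a^2 + 5*a - 18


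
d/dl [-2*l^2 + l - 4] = 1 - 4*l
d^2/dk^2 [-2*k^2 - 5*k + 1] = -4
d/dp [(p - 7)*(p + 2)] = 2*p - 5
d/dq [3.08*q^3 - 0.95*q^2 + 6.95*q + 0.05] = 9.24*q^2 - 1.9*q + 6.95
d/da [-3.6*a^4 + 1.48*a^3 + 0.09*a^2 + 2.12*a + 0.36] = -14.4*a^3 + 4.44*a^2 + 0.18*a + 2.12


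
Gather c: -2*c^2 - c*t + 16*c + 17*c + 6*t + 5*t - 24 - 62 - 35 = -2*c^2 + c*(33 - t) + 11*t - 121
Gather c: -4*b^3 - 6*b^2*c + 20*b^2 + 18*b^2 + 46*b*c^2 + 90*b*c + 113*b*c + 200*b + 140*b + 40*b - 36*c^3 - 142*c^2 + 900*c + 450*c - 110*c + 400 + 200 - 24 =-4*b^3 + 38*b^2 + 380*b - 36*c^3 + c^2*(46*b - 142) + c*(-6*b^2 + 203*b + 1240) + 576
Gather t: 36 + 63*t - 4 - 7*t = 56*t + 32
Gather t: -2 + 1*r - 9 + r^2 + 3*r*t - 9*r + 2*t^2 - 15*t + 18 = r^2 - 8*r + 2*t^2 + t*(3*r - 15) + 7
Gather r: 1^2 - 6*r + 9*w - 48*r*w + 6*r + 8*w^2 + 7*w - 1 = -48*r*w + 8*w^2 + 16*w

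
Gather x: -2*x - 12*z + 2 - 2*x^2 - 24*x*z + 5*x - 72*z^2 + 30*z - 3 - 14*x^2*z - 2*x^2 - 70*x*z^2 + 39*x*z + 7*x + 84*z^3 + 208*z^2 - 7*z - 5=x^2*(-14*z - 4) + x*(-70*z^2 + 15*z + 10) + 84*z^3 + 136*z^2 + 11*z - 6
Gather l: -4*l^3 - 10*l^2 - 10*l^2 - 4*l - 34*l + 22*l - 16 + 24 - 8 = -4*l^3 - 20*l^2 - 16*l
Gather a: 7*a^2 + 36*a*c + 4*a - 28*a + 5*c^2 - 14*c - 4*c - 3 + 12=7*a^2 + a*(36*c - 24) + 5*c^2 - 18*c + 9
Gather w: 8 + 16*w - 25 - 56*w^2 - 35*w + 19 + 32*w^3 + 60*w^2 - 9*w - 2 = 32*w^3 + 4*w^2 - 28*w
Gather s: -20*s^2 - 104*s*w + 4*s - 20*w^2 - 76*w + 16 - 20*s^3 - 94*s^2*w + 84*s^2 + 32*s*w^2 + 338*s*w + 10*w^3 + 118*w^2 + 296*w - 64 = -20*s^3 + s^2*(64 - 94*w) + s*(32*w^2 + 234*w + 4) + 10*w^3 + 98*w^2 + 220*w - 48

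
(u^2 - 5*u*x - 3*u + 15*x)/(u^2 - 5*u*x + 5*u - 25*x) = (u - 3)/(u + 5)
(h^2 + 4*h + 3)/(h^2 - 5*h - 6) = (h + 3)/(h - 6)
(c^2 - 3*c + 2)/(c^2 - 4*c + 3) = (c - 2)/(c - 3)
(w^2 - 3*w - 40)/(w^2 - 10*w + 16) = (w + 5)/(w - 2)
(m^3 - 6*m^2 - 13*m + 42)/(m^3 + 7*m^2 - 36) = (m - 7)/(m + 6)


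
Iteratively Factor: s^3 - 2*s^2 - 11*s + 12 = (s - 1)*(s^2 - s - 12) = (s - 1)*(s + 3)*(s - 4)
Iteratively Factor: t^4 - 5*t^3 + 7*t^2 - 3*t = (t - 1)*(t^3 - 4*t^2 + 3*t) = t*(t - 1)*(t^2 - 4*t + 3) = t*(t - 1)^2*(t - 3)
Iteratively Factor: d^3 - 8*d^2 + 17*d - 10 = (d - 2)*(d^2 - 6*d + 5) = (d - 5)*(d - 2)*(d - 1)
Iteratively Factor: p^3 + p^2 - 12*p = (p)*(p^2 + p - 12) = p*(p - 3)*(p + 4)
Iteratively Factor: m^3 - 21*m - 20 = (m - 5)*(m^2 + 5*m + 4) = (m - 5)*(m + 1)*(m + 4)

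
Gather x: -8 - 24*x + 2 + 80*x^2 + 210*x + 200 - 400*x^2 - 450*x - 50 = -320*x^2 - 264*x + 144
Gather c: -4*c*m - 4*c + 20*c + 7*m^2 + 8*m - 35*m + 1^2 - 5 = c*(16 - 4*m) + 7*m^2 - 27*m - 4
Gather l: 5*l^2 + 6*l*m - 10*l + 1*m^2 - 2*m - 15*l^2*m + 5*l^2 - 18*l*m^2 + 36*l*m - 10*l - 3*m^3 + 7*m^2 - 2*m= l^2*(10 - 15*m) + l*(-18*m^2 + 42*m - 20) - 3*m^3 + 8*m^2 - 4*m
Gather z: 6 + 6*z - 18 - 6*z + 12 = 0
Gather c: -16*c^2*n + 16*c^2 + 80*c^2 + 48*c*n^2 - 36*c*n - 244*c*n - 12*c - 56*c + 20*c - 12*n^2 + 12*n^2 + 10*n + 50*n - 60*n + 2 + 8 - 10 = c^2*(96 - 16*n) + c*(48*n^2 - 280*n - 48)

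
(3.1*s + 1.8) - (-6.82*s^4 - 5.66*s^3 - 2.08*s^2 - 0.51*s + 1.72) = 6.82*s^4 + 5.66*s^3 + 2.08*s^2 + 3.61*s + 0.0800000000000001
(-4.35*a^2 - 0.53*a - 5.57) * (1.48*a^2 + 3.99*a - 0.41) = -6.438*a^4 - 18.1409*a^3 - 8.5748*a^2 - 22.007*a + 2.2837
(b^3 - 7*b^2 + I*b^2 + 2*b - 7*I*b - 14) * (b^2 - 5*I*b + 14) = b^5 - 7*b^4 - 4*I*b^4 + 21*b^3 + 28*I*b^3 - 147*b^2 + 4*I*b^2 + 28*b - 28*I*b - 196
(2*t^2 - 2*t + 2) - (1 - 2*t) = 2*t^2 + 1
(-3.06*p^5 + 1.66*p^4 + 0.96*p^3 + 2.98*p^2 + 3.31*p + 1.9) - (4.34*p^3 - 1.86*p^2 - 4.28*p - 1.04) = -3.06*p^5 + 1.66*p^4 - 3.38*p^3 + 4.84*p^2 + 7.59*p + 2.94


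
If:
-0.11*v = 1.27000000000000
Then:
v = -11.55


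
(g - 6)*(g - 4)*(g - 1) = g^3 - 11*g^2 + 34*g - 24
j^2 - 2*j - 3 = (j - 3)*(j + 1)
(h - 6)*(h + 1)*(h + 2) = h^3 - 3*h^2 - 16*h - 12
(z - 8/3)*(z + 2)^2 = z^3 + 4*z^2/3 - 20*z/3 - 32/3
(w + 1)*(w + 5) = w^2 + 6*w + 5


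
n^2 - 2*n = n*(n - 2)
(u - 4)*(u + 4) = u^2 - 16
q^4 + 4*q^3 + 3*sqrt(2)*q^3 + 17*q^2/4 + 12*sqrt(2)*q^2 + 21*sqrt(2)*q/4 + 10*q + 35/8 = (q + 1/2)*(q + 7/2)*(q + sqrt(2)/2)*(q + 5*sqrt(2)/2)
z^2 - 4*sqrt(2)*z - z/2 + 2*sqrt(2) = (z - 1/2)*(z - 4*sqrt(2))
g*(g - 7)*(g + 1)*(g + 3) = g^4 - 3*g^3 - 25*g^2 - 21*g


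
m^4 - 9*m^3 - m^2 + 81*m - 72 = (m - 8)*(m - 3)*(m - 1)*(m + 3)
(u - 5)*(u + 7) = u^2 + 2*u - 35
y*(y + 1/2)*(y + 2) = y^3 + 5*y^2/2 + y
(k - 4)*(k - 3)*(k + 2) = k^3 - 5*k^2 - 2*k + 24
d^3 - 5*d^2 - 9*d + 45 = (d - 5)*(d - 3)*(d + 3)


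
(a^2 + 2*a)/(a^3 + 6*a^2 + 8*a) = 1/(a + 4)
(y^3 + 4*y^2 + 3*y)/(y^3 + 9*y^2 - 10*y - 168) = y*(y^2 + 4*y + 3)/(y^3 + 9*y^2 - 10*y - 168)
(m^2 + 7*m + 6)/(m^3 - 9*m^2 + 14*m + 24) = (m + 6)/(m^2 - 10*m + 24)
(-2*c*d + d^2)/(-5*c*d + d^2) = (2*c - d)/(5*c - d)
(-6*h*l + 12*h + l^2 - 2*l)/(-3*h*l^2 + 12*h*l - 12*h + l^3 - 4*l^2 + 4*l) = (6*h - l)/(3*h*l - 6*h - l^2 + 2*l)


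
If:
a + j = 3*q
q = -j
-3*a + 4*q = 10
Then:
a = -5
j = 5/4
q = -5/4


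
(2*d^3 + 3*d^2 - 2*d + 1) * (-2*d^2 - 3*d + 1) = -4*d^5 - 12*d^4 - 3*d^3 + 7*d^2 - 5*d + 1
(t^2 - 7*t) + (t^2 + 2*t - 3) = 2*t^2 - 5*t - 3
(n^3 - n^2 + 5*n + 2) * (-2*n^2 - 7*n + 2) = -2*n^5 - 5*n^4 - n^3 - 41*n^2 - 4*n + 4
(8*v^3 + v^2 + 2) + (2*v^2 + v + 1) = 8*v^3 + 3*v^2 + v + 3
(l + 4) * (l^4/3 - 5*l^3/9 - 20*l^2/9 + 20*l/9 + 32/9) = l^5/3 + 7*l^4/9 - 40*l^3/9 - 20*l^2/3 + 112*l/9 + 128/9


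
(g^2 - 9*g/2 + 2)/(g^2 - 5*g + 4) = (g - 1/2)/(g - 1)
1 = 1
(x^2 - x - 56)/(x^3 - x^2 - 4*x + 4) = (x^2 - x - 56)/(x^3 - x^2 - 4*x + 4)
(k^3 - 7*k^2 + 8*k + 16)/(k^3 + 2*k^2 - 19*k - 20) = (k - 4)/(k + 5)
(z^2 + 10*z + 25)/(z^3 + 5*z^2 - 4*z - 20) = (z + 5)/(z^2 - 4)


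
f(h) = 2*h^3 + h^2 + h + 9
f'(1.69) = 21.52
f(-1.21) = 5.71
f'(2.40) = 40.36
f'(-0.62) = 2.07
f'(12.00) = 889.00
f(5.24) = 329.45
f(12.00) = 3621.00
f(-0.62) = 8.29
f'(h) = 6*h^2 + 2*h + 1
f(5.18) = 319.00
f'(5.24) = 176.23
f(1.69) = 23.20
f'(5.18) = 172.35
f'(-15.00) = 1321.00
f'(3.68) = 89.61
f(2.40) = 44.81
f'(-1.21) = 7.36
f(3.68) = 125.89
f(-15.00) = -6531.00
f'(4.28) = 119.47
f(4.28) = 188.40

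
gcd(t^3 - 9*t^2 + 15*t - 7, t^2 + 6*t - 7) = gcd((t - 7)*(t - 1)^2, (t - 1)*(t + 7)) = t - 1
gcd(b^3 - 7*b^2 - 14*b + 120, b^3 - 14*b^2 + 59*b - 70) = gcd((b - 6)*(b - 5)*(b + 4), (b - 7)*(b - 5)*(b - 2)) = b - 5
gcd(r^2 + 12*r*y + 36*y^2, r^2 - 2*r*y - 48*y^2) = r + 6*y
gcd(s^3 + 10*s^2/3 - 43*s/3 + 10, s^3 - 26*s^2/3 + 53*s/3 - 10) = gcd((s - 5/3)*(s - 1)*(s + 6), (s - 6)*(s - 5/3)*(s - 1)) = s^2 - 8*s/3 + 5/3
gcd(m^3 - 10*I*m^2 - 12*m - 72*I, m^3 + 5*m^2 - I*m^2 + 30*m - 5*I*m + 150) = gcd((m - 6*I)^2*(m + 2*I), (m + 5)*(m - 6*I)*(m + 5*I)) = m - 6*I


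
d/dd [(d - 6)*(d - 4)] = 2*d - 10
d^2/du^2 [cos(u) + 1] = -cos(u)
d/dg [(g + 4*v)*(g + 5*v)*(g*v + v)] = v*(3*g^2 + 18*g*v + 2*g + 20*v^2 + 9*v)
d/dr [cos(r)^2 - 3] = -sin(2*r)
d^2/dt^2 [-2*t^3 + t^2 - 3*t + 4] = 2 - 12*t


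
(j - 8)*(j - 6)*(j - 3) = j^3 - 17*j^2 + 90*j - 144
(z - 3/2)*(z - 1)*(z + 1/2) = z^3 - 2*z^2 + z/4 + 3/4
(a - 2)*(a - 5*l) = a^2 - 5*a*l - 2*a + 10*l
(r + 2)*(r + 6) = r^2 + 8*r + 12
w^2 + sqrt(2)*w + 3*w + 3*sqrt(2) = (w + 3)*(w + sqrt(2))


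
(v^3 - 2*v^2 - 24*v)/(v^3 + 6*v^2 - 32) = v*(v - 6)/(v^2 + 2*v - 8)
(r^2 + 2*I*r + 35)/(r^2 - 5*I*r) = (r + 7*I)/r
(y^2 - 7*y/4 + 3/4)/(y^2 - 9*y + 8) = (y - 3/4)/(y - 8)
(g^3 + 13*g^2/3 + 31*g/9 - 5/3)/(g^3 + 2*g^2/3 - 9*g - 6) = (9*g^2 + 12*g - 5)/(3*(3*g^2 - 7*g - 6))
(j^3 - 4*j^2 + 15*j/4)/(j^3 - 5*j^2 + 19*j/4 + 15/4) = j*(2*j - 3)/(2*j^2 - 5*j - 3)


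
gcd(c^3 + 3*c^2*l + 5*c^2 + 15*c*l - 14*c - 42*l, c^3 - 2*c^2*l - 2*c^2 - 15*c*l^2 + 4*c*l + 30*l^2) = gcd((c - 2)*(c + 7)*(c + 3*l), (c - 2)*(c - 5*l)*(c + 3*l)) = c^2 + 3*c*l - 2*c - 6*l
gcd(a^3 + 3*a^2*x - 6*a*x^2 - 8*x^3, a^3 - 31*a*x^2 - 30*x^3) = a + x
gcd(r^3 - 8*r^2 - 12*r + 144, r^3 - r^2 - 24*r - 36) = r - 6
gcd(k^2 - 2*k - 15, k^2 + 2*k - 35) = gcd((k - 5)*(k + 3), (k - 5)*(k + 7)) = k - 5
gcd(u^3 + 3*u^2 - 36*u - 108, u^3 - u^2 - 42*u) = u + 6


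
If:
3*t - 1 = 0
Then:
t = 1/3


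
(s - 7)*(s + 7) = s^2 - 49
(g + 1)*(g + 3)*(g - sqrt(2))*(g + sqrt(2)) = g^4 + 4*g^3 + g^2 - 8*g - 6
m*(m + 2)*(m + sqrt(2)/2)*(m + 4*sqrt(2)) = m^4 + 2*m^3 + 9*sqrt(2)*m^3/2 + 4*m^2 + 9*sqrt(2)*m^2 + 8*m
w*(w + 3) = w^2 + 3*w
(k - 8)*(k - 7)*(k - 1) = k^3 - 16*k^2 + 71*k - 56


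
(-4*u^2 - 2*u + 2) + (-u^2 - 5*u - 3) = -5*u^2 - 7*u - 1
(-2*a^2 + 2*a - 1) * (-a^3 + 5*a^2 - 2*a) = 2*a^5 - 12*a^4 + 15*a^3 - 9*a^2 + 2*a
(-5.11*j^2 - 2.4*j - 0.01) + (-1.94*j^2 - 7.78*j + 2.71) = -7.05*j^2 - 10.18*j + 2.7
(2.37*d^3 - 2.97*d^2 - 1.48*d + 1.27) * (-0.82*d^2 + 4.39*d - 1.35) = -1.9434*d^5 + 12.8397*d^4 - 15.0242*d^3 - 3.5291*d^2 + 7.5733*d - 1.7145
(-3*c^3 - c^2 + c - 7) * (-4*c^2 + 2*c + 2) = 12*c^5 - 2*c^4 - 12*c^3 + 28*c^2 - 12*c - 14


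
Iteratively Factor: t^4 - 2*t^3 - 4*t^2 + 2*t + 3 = (t + 1)*(t^3 - 3*t^2 - t + 3) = (t + 1)^2*(t^2 - 4*t + 3) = (t - 1)*(t + 1)^2*(t - 3)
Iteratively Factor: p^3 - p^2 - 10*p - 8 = (p + 1)*(p^2 - 2*p - 8) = (p + 1)*(p + 2)*(p - 4)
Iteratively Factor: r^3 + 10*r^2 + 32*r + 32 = (r + 4)*(r^2 + 6*r + 8) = (r + 4)^2*(r + 2)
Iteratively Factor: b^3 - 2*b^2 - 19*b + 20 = (b - 5)*(b^2 + 3*b - 4) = (b - 5)*(b + 4)*(b - 1)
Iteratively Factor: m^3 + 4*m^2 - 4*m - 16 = (m + 4)*(m^2 - 4) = (m - 2)*(m + 4)*(m + 2)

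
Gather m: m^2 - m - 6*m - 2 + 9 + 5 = m^2 - 7*m + 12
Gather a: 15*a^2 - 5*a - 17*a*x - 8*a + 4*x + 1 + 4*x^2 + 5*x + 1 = 15*a^2 + a*(-17*x - 13) + 4*x^2 + 9*x + 2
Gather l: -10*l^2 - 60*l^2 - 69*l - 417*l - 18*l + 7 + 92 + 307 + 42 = -70*l^2 - 504*l + 448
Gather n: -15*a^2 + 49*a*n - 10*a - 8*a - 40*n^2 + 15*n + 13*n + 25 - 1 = -15*a^2 - 18*a - 40*n^2 + n*(49*a + 28) + 24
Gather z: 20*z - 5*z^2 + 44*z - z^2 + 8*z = -6*z^2 + 72*z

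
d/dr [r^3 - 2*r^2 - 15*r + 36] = 3*r^2 - 4*r - 15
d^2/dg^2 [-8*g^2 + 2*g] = -16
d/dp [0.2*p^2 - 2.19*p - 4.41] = 0.4*p - 2.19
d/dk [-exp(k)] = -exp(k)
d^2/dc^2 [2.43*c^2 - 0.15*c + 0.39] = 4.86000000000000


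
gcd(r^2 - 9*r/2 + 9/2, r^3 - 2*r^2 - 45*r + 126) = r - 3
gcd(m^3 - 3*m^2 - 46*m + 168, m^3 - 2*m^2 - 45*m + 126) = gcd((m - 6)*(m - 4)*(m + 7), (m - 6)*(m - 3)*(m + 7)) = m^2 + m - 42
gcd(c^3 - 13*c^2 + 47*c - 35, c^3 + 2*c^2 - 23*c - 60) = c - 5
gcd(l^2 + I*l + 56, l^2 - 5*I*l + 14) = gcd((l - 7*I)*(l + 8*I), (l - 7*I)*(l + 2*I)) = l - 7*I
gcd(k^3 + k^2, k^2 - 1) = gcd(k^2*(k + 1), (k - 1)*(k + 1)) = k + 1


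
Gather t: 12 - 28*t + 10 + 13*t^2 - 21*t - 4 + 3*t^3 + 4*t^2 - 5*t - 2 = 3*t^3 + 17*t^2 - 54*t + 16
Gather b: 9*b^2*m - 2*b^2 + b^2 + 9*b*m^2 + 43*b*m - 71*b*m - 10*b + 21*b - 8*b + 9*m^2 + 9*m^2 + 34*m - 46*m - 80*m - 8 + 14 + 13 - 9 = b^2*(9*m - 1) + b*(9*m^2 - 28*m + 3) + 18*m^2 - 92*m + 10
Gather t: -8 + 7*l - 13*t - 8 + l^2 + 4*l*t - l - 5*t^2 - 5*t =l^2 + 6*l - 5*t^2 + t*(4*l - 18) - 16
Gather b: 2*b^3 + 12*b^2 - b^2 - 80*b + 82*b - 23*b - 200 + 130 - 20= 2*b^3 + 11*b^2 - 21*b - 90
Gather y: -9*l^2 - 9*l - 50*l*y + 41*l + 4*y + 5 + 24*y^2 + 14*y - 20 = -9*l^2 + 32*l + 24*y^2 + y*(18 - 50*l) - 15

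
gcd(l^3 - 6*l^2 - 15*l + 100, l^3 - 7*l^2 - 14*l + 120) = l^2 - l - 20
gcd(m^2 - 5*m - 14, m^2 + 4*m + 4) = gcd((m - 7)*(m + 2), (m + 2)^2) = m + 2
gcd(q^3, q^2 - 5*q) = q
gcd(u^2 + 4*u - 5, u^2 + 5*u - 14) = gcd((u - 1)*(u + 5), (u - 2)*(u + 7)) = 1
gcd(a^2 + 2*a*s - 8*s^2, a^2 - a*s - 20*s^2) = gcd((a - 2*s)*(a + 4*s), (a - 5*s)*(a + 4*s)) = a + 4*s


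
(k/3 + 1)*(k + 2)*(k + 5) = k^3/3 + 10*k^2/3 + 31*k/3 + 10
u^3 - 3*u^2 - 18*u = u*(u - 6)*(u + 3)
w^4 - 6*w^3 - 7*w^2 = w^2*(w - 7)*(w + 1)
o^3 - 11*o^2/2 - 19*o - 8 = (o - 8)*(o + 1/2)*(o + 2)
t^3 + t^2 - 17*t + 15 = (t - 3)*(t - 1)*(t + 5)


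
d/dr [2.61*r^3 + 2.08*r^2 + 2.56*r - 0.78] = 7.83*r^2 + 4.16*r + 2.56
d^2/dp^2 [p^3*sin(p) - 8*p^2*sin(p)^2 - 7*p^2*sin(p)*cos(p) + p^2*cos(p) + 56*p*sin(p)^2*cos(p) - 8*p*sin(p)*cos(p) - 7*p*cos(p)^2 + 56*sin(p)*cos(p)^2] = -p^3*sin(p) + 14*p^2*sin(2*p) + 5*p^2*cos(p) - 16*p^2*cos(2*p) + 2*p*sin(p) - 16*p*sin(2*p) - 14*p*cos(p) - 14*p*cos(2*p) + 126*p*cos(3*p) - 42*sin(p) + 7*sin(2*p) - 42*sin(3*p) + 2*cos(p) - 8*cos(2*p) - 8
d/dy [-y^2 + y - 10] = 1 - 2*y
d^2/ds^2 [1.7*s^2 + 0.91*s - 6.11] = 3.40000000000000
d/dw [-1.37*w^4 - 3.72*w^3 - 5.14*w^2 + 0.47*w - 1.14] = -5.48*w^3 - 11.16*w^2 - 10.28*w + 0.47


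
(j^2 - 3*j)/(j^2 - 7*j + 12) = j/(j - 4)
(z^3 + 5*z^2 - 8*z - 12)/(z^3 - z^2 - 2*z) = (z + 6)/z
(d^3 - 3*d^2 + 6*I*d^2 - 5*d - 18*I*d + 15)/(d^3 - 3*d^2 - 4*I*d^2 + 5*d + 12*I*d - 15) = (d + 5*I)/(d - 5*I)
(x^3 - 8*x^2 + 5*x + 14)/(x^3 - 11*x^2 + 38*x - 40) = (x^2 - 6*x - 7)/(x^2 - 9*x + 20)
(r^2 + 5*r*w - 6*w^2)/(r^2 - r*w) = (r + 6*w)/r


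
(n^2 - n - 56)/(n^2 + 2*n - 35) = (n - 8)/(n - 5)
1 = 1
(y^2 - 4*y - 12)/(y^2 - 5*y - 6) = (y + 2)/(y + 1)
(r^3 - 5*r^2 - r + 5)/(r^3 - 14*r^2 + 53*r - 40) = (r + 1)/(r - 8)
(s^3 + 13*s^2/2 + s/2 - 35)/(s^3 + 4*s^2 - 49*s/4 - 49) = 2*(s^2 + 3*s - 10)/(2*s^2 + s - 28)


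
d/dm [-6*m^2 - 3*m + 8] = -12*m - 3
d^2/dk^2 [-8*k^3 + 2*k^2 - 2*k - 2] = 4 - 48*k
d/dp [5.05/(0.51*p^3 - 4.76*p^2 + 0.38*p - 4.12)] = (-7.7265*p^2 + 48.076*p - 1.919)/(0.51*p^3 - 4.76*p^2 + 0.38*p - 4.12)^2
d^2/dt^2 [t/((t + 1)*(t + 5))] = 2*(t^3 - 15*t - 30)/(t^6 + 18*t^5 + 123*t^4 + 396*t^3 + 615*t^2 + 450*t + 125)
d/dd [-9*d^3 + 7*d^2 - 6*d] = -27*d^2 + 14*d - 6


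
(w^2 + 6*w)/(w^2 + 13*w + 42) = w/(w + 7)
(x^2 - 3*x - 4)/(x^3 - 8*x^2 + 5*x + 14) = (x - 4)/(x^2 - 9*x + 14)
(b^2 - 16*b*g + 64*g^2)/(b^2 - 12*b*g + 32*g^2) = (b - 8*g)/(b - 4*g)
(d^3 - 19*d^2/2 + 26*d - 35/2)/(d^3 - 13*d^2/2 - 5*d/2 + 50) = (2*d^2 - 9*d + 7)/(2*d^2 - 3*d - 20)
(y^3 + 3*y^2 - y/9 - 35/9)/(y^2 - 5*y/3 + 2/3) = (9*y^2 + 36*y + 35)/(3*(3*y - 2))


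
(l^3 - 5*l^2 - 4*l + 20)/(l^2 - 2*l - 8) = (l^2 - 7*l + 10)/(l - 4)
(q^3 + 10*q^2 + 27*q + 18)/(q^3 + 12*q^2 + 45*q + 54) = (q + 1)/(q + 3)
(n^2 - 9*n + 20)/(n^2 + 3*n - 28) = (n - 5)/(n + 7)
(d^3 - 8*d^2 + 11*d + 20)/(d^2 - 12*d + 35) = (d^2 - 3*d - 4)/(d - 7)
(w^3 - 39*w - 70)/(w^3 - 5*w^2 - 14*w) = (w + 5)/w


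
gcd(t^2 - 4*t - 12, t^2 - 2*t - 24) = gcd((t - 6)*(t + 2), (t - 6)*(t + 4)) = t - 6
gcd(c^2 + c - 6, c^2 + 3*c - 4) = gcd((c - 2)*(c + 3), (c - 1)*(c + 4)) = 1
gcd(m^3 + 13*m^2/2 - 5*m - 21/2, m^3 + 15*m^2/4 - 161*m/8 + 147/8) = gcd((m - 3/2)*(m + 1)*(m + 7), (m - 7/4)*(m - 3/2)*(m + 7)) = m^2 + 11*m/2 - 21/2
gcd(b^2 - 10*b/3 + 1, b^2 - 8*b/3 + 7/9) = b - 1/3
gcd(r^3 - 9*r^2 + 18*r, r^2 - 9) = r - 3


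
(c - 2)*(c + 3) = c^2 + c - 6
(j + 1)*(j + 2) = j^2 + 3*j + 2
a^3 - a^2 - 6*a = a*(a - 3)*(a + 2)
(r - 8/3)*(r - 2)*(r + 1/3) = r^3 - 13*r^2/3 + 34*r/9 + 16/9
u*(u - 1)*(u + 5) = u^3 + 4*u^2 - 5*u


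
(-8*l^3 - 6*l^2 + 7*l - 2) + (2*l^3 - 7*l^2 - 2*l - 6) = -6*l^3 - 13*l^2 + 5*l - 8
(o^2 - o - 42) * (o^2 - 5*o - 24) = o^4 - 6*o^3 - 61*o^2 + 234*o + 1008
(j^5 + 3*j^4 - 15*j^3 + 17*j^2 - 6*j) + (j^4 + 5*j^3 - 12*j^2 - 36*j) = j^5 + 4*j^4 - 10*j^3 + 5*j^2 - 42*j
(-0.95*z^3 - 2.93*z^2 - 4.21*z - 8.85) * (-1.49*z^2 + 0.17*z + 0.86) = 1.4155*z^5 + 4.2042*z^4 + 4.9578*z^3 + 9.951*z^2 - 5.1251*z - 7.611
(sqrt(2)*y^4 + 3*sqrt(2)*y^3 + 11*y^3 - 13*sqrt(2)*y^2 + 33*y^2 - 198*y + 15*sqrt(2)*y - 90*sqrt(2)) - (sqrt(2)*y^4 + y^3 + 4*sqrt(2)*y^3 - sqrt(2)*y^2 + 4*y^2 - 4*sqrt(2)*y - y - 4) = -sqrt(2)*y^3 + 10*y^3 - 12*sqrt(2)*y^2 + 29*y^2 - 197*y + 19*sqrt(2)*y - 90*sqrt(2) + 4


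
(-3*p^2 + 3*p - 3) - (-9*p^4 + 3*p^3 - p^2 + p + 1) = 9*p^4 - 3*p^3 - 2*p^2 + 2*p - 4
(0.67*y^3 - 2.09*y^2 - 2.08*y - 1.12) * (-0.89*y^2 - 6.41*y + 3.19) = -0.5963*y^5 - 2.4346*y^4 + 17.3854*y^3 + 7.6625*y^2 + 0.544*y - 3.5728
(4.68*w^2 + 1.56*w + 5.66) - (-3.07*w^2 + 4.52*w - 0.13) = 7.75*w^2 - 2.96*w + 5.79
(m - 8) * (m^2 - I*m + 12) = m^3 - 8*m^2 - I*m^2 + 12*m + 8*I*m - 96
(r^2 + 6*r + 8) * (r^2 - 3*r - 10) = r^4 + 3*r^3 - 20*r^2 - 84*r - 80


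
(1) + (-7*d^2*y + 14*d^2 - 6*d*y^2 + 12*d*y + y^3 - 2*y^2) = -7*d^2*y + 14*d^2 - 6*d*y^2 + 12*d*y + y^3 - 2*y^2 + 1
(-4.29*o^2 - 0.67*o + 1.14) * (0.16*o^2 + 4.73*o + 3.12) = -0.6864*o^4 - 20.3989*o^3 - 16.3715*o^2 + 3.3018*o + 3.5568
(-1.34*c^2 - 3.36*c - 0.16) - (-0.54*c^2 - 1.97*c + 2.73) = -0.8*c^2 - 1.39*c - 2.89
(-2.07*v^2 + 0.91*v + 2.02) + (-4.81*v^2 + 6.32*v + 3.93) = -6.88*v^2 + 7.23*v + 5.95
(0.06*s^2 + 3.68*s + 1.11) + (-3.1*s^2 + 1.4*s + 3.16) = -3.04*s^2 + 5.08*s + 4.27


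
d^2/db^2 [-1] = 0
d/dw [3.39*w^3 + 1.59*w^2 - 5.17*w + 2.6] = 10.17*w^2 + 3.18*w - 5.17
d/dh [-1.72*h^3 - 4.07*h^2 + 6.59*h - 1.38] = -5.16*h^2 - 8.14*h + 6.59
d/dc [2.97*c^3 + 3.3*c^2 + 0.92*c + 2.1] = 8.91*c^2 + 6.6*c + 0.92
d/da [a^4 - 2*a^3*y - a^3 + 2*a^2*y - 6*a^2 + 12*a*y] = 4*a^3 - 6*a^2*y - 3*a^2 + 4*a*y - 12*a + 12*y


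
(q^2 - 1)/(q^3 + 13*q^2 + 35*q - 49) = (q + 1)/(q^2 + 14*q + 49)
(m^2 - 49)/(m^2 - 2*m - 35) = (m + 7)/(m + 5)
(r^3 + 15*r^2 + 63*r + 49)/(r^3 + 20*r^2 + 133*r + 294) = (r + 1)/(r + 6)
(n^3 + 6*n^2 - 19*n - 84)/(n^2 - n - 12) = n + 7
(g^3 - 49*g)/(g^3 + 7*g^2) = (g - 7)/g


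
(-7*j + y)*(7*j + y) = -49*j^2 + y^2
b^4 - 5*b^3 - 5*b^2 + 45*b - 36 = (b - 4)*(b - 3)*(b - 1)*(b + 3)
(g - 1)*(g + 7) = g^2 + 6*g - 7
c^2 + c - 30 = (c - 5)*(c + 6)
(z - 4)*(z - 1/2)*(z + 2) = z^3 - 5*z^2/2 - 7*z + 4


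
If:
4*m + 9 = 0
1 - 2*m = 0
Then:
No Solution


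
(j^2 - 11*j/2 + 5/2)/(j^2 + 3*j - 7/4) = 2*(j - 5)/(2*j + 7)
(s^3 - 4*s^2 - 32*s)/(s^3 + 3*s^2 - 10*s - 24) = s*(s - 8)/(s^2 - s - 6)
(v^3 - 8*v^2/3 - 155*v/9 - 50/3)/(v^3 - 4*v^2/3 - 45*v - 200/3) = (v^2 - 13*v/3 - 10)/(v^2 - 3*v - 40)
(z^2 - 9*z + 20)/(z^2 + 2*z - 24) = (z - 5)/(z + 6)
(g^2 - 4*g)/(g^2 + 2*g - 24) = g/(g + 6)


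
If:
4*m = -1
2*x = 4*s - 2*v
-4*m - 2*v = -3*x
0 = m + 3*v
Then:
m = -1/4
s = -7/72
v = 1/12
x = -5/18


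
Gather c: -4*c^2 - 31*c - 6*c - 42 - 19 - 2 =-4*c^2 - 37*c - 63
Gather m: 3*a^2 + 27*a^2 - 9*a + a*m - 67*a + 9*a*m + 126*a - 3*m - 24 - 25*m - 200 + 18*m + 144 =30*a^2 + 50*a + m*(10*a - 10) - 80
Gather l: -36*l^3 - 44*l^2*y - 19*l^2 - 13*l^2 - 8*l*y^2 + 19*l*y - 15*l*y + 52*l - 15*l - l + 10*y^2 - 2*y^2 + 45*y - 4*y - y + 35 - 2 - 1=-36*l^3 + l^2*(-44*y - 32) + l*(-8*y^2 + 4*y + 36) + 8*y^2 + 40*y + 32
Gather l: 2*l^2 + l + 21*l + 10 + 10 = 2*l^2 + 22*l + 20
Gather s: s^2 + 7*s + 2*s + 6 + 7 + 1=s^2 + 9*s + 14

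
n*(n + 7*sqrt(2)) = n^2 + 7*sqrt(2)*n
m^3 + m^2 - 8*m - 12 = (m - 3)*(m + 2)^2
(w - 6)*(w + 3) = w^2 - 3*w - 18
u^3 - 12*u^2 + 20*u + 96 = (u - 8)*(u - 6)*(u + 2)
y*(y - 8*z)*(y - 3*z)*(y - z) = y^4 - 12*y^3*z + 35*y^2*z^2 - 24*y*z^3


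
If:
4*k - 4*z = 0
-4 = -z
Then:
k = 4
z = 4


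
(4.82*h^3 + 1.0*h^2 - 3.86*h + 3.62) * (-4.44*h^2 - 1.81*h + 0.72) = -21.4008*h^5 - 13.1642*h^4 + 18.7988*h^3 - 8.3662*h^2 - 9.3314*h + 2.6064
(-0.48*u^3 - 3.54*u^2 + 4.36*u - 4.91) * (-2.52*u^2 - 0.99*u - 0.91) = 1.2096*u^5 + 9.396*u^4 - 7.0458*u^3 + 11.2782*u^2 + 0.8933*u + 4.4681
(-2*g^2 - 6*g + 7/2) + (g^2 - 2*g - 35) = -g^2 - 8*g - 63/2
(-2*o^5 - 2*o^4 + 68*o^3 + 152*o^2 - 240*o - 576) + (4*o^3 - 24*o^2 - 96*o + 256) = -2*o^5 - 2*o^4 + 72*o^3 + 128*o^2 - 336*o - 320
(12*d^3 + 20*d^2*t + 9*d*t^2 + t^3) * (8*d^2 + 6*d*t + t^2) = 96*d^5 + 232*d^4*t + 204*d^3*t^2 + 82*d^2*t^3 + 15*d*t^4 + t^5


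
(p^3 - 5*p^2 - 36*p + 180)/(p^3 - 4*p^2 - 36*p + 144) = (p - 5)/(p - 4)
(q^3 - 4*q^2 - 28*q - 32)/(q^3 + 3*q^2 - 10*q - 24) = (q^2 - 6*q - 16)/(q^2 + q - 12)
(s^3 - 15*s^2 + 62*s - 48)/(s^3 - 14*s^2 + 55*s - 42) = (s - 8)/(s - 7)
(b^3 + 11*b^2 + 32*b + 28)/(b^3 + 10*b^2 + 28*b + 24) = (b + 7)/(b + 6)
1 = 1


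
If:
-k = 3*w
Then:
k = -3*w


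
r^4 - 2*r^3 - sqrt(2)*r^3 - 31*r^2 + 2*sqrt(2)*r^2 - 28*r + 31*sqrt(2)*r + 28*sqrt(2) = (r - 7)*(r + 1)*(r + 4)*(r - sqrt(2))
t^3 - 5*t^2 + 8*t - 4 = (t - 2)^2*(t - 1)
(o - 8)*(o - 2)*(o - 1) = o^3 - 11*o^2 + 26*o - 16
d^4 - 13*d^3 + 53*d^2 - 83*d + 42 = (d - 7)*(d - 3)*(d - 2)*(d - 1)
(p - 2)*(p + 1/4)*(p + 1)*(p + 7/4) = p^4 + p^3 - 57*p^2/16 - 71*p/16 - 7/8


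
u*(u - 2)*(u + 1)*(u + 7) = u^4 + 6*u^3 - 9*u^2 - 14*u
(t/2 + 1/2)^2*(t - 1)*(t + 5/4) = t^4/4 + 9*t^3/16 + t^2/16 - 9*t/16 - 5/16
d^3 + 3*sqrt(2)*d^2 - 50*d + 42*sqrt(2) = (d - 3*sqrt(2))*(d - sqrt(2))*(d + 7*sqrt(2))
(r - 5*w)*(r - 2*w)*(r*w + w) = r^3*w - 7*r^2*w^2 + r^2*w + 10*r*w^3 - 7*r*w^2 + 10*w^3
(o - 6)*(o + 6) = o^2 - 36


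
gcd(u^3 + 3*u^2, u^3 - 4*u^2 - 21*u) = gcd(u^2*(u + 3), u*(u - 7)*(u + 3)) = u^2 + 3*u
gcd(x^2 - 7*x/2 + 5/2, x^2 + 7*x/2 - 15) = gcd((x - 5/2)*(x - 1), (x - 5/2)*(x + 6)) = x - 5/2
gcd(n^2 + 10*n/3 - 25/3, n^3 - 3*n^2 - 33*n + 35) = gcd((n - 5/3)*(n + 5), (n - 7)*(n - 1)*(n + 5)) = n + 5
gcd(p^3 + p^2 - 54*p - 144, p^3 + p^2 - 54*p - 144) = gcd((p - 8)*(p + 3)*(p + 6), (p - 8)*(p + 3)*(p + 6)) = p^3 + p^2 - 54*p - 144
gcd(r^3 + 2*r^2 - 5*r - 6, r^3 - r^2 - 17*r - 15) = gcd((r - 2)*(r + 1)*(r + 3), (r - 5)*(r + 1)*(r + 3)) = r^2 + 4*r + 3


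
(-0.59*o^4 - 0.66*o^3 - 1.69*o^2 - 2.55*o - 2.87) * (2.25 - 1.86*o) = 1.0974*o^5 - 0.0998999999999999*o^4 + 1.6584*o^3 + 0.940500000000001*o^2 - 0.399299999999999*o - 6.4575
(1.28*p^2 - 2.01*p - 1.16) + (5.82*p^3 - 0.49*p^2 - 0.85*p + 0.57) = 5.82*p^3 + 0.79*p^2 - 2.86*p - 0.59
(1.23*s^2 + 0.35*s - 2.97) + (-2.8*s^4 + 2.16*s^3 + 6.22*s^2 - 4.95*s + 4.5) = -2.8*s^4 + 2.16*s^3 + 7.45*s^2 - 4.6*s + 1.53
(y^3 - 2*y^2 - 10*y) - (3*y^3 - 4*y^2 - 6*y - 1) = -2*y^3 + 2*y^2 - 4*y + 1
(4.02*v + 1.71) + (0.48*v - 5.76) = 4.5*v - 4.05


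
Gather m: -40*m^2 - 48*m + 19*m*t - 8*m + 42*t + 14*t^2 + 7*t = -40*m^2 + m*(19*t - 56) + 14*t^2 + 49*t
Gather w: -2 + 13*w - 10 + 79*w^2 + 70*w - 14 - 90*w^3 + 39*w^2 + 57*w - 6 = -90*w^3 + 118*w^2 + 140*w - 32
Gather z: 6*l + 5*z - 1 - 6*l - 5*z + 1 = 0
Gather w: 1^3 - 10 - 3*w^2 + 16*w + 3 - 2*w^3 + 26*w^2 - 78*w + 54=-2*w^3 + 23*w^2 - 62*w + 48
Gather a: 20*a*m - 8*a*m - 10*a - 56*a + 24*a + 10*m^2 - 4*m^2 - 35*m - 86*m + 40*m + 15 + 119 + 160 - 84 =a*(12*m - 42) + 6*m^2 - 81*m + 210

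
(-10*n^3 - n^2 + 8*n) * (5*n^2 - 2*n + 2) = -50*n^5 + 15*n^4 + 22*n^3 - 18*n^2 + 16*n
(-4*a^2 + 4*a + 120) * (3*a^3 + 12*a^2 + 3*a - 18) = -12*a^5 - 36*a^4 + 396*a^3 + 1524*a^2 + 288*a - 2160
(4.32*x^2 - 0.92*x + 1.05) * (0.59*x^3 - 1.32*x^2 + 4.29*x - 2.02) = 2.5488*x^5 - 6.2452*x^4 + 20.3667*x^3 - 14.0592*x^2 + 6.3629*x - 2.121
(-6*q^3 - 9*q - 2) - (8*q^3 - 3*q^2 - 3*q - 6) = -14*q^3 + 3*q^2 - 6*q + 4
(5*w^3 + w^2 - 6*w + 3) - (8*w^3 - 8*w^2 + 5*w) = -3*w^3 + 9*w^2 - 11*w + 3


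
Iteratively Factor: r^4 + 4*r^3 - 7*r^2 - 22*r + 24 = (r + 4)*(r^3 - 7*r + 6) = (r + 3)*(r + 4)*(r^2 - 3*r + 2) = (r - 1)*(r + 3)*(r + 4)*(r - 2)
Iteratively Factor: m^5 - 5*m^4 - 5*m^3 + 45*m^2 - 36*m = (m + 3)*(m^4 - 8*m^3 + 19*m^2 - 12*m) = m*(m + 3)*(m^3 - 8*m^2 + 19*m - 12) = m*(m - 4)*(m + 3)*(m^2 - 4*m + 3) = m*(m - 4)*(m - 1)*(m + 3)*(m - 3)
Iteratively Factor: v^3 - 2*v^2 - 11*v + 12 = (v + 3)*(v^2 - 5*v + 4) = (v - 1)*(v + 3)*(v - 4)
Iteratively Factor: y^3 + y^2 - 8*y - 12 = (y - 3)*(y^2 + 4*y + 4) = (y - 3)*(y + 2)*(y + 2)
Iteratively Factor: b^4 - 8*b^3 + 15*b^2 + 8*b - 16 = (b + 1)*(b^3 - 9*b^2 + 24*b - 16) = (b - 4)*(b + 1)*(b^2 - 5*b + 4) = (b - 4)^2*(b + 1)*(b - 1)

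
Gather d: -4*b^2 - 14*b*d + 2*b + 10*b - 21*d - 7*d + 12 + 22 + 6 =-4*b^2 + 12*b + d*(-14*b - 28) + 40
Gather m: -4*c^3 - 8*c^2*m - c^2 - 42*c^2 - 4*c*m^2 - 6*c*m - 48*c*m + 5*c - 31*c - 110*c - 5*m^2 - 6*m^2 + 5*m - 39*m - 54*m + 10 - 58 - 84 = -4*c^3 - 43*c^2 - 136*c + m^2*(-4*c - 11) + m*(-8*c^2 - 54*c - 88) - 132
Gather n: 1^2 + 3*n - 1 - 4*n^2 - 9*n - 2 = -4*n^2 - 6*n - 2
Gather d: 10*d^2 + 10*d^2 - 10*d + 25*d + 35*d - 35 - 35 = 20*d^2 + 50*d - 70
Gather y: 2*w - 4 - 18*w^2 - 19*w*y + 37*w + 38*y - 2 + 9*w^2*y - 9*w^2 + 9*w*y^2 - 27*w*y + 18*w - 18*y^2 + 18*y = -27*w^2 + 57*w + y^2*(9*w - 18) + y*(9*w^2 - 46*w + 56) - 6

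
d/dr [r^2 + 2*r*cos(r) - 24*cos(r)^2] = -2*r*sin(r) + 2*r + 24*sin(2*r) + 2*cos(r)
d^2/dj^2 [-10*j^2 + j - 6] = -20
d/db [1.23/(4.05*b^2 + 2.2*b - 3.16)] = (-9.963*b - 2.706)/(4.05*b^2 + 2.2*b - 3.16)^2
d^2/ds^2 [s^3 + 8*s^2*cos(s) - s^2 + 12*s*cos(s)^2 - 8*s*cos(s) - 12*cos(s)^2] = -8*s^2*cos(s) - 32*s*sin(s) + 8*s*cos(s) - 24*s*cos(2*s) + 6*s + 16*sqrt(2)*sin(s + pi/4) + 24*sqrt(2)*cos(2*s + pi/4) - 2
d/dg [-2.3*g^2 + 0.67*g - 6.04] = 0.67 - 4.6*g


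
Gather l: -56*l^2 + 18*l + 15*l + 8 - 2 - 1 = -56*l^2 + 33*l + 5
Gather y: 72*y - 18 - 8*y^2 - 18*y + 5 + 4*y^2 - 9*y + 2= -4*y^2 + 45*y - 11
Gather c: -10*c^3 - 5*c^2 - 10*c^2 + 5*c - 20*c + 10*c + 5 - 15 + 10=-10*c^3 - 15*c^2 - 5*c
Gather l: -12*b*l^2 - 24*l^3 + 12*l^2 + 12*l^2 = -24*l^3 + l^2*(24 - 12*b)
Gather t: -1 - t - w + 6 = -t - w + 5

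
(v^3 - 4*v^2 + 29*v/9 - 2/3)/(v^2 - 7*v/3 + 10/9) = (3*v^2 - 10*v + 3)/(3*v - 5)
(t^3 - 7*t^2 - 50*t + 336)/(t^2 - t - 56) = t - 6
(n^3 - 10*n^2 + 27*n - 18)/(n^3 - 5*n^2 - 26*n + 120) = (n^2 - 4*n + 3)/(n^2 + n - 20)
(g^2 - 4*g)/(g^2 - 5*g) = (g - 4)/(g - 5)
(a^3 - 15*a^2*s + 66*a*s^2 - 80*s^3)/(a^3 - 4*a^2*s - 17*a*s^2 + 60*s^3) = (-a^2 + 10*a*s - 16*s^2)/(-a^2 - a*s + 12*s^2)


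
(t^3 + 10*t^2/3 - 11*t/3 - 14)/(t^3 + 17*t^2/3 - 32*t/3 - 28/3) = (3*t^2 + 16*t + 21)/(3*t^2 + 23*t + 14)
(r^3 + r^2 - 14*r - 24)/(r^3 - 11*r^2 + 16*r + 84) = (r^2 - r - 12)/(r^2 - 13*r + 42)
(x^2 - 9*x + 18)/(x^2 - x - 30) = (x - 3)/(x + 5)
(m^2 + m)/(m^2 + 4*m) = (m + 1)/(m + 4)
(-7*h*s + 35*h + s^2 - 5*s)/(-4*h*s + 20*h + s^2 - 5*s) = (-7*h + s)/(-4*h + s)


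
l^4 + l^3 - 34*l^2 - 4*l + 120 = (l - 5)*(l - 2)*(l + 2)*(l + 6)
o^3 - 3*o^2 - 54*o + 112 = (o - 8)*(o - 2)*(o + 7)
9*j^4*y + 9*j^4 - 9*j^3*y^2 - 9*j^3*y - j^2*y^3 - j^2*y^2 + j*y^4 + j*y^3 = (-3*j + y)*(-j + y)*(3*j + y)*(j*y + j)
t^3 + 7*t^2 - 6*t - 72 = (t - 3)*(t + 4)*(t + 6)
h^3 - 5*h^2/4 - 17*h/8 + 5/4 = (h - 2)*(h - 1/2)*(h + 5/4)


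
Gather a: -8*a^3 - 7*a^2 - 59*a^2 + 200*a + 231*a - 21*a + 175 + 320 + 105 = -8*a^3 - 66*a^2 + 410*a + 600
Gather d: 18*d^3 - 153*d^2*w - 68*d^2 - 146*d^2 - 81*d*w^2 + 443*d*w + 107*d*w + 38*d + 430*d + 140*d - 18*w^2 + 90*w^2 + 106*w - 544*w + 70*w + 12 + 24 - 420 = 18*d^3 + d^2*(-153*w - 214) + d*(-81*w^2 + 550*w + 608) + 72*w^2 - 368*w - 384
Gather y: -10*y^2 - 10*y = -10*y^2 - 10*y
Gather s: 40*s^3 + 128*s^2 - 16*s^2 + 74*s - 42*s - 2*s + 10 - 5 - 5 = 40*s^3 + 112*s^2 + 30*s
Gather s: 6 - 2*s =6 - 2*s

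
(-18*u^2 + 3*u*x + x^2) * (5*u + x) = -90*u^3 - 3*u^2*x + 8*u*x^2 + x^3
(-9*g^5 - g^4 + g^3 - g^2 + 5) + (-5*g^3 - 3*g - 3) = -9*g^5 - g^4 - 4*g^3 - g^2 - 3*g + 2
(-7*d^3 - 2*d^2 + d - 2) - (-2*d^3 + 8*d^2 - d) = -5*d^3 - 10*d^2 + 2*d - 2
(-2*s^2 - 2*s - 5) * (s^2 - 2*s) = -2*s^4 + 2*s^3 - s^2 + 10*s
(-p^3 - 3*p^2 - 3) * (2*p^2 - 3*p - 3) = -2*p^5 - 3*p^4 + 12*p^3 + 3*p^2 + 9*p + 9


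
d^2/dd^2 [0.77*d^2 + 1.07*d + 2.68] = 1.54000000000000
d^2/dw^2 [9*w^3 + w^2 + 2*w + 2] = 54*w + 2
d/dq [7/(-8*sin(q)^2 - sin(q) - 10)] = 7*(16*sin(q) + 1)*cos(q)/(8*sin(q)^2 + sin(q) + 10)^2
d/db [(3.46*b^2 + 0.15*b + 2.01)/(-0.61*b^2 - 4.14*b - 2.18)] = (-14.2329*b^2 - 12.6334*b + 7.9944)/(0.3721*b^4 + 5.0508*b^3 + 19.7992*b^2 + 18.0504*b + 4.7524)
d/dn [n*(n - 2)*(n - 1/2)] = 3*n^2 - 5*n + 1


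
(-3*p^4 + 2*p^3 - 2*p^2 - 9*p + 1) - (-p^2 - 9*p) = -3*p^4 + 2*p^3 - p^2 + 1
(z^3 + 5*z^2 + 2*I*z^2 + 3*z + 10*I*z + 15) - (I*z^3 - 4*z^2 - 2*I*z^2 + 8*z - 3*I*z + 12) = z^3 - I*z^3 + 9*z^2 + 4*I*z^2 - 5*z + 13*I*z + 3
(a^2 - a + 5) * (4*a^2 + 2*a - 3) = 4*a^4 - 2*a^3 + 15*a^2 + 13*a - 15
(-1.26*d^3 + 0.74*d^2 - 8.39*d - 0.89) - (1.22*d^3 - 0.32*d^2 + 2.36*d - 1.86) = -2.48*d^3 + 1.06*d^2 - 10.75*d + 0.97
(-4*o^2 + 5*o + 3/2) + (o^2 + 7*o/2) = -3*o^2 + 17*o/2 + 3/2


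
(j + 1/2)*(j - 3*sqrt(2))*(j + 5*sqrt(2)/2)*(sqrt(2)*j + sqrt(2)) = sqrt(2)*j^4 - j^3 + 3*sqrt(2)*j^3/2 - 29*sqrt(2)*j^2/2 - 3*j^2/2 - 45*sqrt(2)*j/2 - j/2 - 15*sqrt(2)/2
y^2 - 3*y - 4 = (y - 4)*(y + 1)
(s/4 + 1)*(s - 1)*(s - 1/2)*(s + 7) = s^4/4 + 19*s^3/8 + 3*s^2 - 73*s/8 + 7/2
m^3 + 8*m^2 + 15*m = m*(m + 3)*(m + 5)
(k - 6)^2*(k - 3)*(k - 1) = k^4 - 16*k^3 + 87*k^2 - 180*k + 108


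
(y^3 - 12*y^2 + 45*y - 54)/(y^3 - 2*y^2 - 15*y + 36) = (y - 6)/(y + 4)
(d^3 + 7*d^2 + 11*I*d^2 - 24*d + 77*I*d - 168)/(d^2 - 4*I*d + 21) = (d^2 + d*(7 + 8*I) + 56*I)/(d - 7*I)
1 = 1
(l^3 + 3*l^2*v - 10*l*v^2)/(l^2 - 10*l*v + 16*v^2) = l*(-l - 5*v)/(-l + 8*v)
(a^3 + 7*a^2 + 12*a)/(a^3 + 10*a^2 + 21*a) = (a + 4)/(a + 7)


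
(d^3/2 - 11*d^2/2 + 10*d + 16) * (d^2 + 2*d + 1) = d^5/2 - 9*d^4/2 - d^3/2 + 61*d^2/2 + 42*d + 16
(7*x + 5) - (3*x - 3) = 4*x + 8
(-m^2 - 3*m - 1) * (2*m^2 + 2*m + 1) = -2*m^4 - 8*m^3 - 9*m^2 - 5*m - 1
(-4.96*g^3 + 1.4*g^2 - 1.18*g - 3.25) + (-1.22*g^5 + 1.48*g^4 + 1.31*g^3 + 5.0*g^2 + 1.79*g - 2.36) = -1.22*g^5 + 1.48*g^4 - 3.65*g^3 + 6.4*g^2 + 0.61*g - 5.61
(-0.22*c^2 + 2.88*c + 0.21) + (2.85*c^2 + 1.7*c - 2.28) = 2.63*c^2 + 4.58*c - 2.07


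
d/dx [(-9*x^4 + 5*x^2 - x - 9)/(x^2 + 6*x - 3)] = (-18*x^5 - 162*x^4 + 108*x^3 + 31*x^2 - 12*x + 57)/(x^4 + 12*x^3 + 30*x^2 - 36*x + 9)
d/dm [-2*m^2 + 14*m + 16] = 14 - 4*m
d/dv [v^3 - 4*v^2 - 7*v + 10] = 3*v^2 - 8*v - 7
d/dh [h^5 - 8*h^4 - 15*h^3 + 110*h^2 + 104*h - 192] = 5*h^4 - 32*h^3 - 45*h^2 + 220*h + 104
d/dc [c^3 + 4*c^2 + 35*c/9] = 3*c^2 + 8*c + 35/9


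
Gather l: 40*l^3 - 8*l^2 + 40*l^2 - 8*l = 40*l^3 + 32*l^2 - 8*l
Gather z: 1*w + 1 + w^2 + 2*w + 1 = w^2 + 3*w + 2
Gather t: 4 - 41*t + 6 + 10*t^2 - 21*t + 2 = 10*t^2 - 62*t + 12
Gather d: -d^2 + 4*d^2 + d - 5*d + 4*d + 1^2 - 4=3*d^2 - 3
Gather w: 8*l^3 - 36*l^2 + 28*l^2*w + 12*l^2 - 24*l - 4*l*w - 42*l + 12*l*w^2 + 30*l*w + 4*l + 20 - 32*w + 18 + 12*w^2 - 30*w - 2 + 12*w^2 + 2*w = 8*l^3 - 24*l^2 - 62*l + w^2*(12*l + 24) + w*(28*l^2 + 26*l - 60) + 36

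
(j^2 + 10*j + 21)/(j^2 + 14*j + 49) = (j + 3)/(j + 7)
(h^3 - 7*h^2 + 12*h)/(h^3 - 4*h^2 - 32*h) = (-h^2 + 7*h - 12)/(-h^2 + 4*h + 32)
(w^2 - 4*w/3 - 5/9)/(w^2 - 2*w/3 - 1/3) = (w - 5/3)/(w - 1)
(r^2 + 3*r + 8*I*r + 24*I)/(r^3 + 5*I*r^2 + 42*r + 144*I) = (r + 3)/(r^2 - 3*I*r + 18)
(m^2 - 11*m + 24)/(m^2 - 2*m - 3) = (m - 8)/(m + 1)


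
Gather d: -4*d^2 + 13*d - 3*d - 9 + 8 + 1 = -4*d^2 + 10*d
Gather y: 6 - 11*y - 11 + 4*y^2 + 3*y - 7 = 4*y^2 - 8*y - 12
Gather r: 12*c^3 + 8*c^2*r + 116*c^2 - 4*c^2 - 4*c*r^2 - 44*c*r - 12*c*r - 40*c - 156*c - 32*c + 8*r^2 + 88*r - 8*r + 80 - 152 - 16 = 12*c^3 + 112*c^2 - 228*c + r^2*(8 - 4*c) + r*(8*c^2 - 56*c + 80) - 88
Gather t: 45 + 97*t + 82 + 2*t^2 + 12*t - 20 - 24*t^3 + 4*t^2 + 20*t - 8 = -24*t^3 + 6*t^2 + 129*t + 99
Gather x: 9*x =9*x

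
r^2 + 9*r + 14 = (r + 2)*(r + 7)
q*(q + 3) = q^2 + 3*q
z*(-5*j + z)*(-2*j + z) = 10*j^2*z - 7*j*z^2 + z^3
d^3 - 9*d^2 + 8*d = d*(d - 8)*(d - 1)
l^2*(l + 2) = l^3 + 2*l^2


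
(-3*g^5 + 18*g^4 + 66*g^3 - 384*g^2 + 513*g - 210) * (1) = -3*g^5 + 18*g^4 + 66*g^3 - 384*g^2 + 513*g - 210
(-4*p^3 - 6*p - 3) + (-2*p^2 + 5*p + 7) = -4*p^3 - 2*p^2 - p + 4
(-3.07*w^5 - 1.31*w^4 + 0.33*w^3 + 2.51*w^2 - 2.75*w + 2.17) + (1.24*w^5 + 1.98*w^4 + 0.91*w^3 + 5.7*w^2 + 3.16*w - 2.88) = -1.83*w^5 + 0.67*w^4 + 1.24*w^3 + 8.21*w^2 + 0.41*w - 0.71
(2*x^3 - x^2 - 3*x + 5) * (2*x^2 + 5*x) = 4*x^5 + 8*x^4 - 11*x^3 - 5*x^2 + 25*x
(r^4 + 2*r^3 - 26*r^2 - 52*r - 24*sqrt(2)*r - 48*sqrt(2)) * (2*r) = 2*r^5 + 4*r^4 - 52*r^3 - 104*r^2 - 48*sqrt(2)*r^2 - 96*sqrt(2)*r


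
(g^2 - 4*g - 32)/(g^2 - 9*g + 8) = (g + 4)/(g - 1)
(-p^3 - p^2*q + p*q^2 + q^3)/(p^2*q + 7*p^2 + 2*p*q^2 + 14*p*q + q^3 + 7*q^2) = (-p + q)/(q + 7)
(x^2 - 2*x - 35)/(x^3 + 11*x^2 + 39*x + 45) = (x - 7)/(x^2 + 6*x + 9)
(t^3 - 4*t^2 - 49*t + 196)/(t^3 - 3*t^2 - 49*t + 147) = (t - 4)/(t - 3)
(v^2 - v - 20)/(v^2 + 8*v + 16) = (v - 5)/(v + 4)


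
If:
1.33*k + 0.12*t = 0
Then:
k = -0.0902255639097744*t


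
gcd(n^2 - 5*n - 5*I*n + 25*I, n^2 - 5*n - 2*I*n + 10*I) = n - 5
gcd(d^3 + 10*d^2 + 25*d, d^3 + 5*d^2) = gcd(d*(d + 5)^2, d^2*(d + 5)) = d^2 + 5*d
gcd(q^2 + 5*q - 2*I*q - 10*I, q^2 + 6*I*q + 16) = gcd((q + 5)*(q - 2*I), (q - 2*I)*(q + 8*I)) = q - 2*I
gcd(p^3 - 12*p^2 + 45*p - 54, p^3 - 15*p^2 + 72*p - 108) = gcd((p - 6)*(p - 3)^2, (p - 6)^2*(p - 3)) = p^2 - 9*p + 18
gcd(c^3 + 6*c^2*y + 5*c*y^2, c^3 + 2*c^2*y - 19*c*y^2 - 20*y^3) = c^2 + 6*c*y + 5*y^2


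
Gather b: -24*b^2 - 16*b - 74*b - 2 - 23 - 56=-24*b^2 - 90*b - 81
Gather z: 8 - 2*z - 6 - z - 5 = -3*z - 3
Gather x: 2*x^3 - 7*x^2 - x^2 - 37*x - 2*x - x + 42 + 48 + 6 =2*x^3 - 8*x^2 - 40*x + 96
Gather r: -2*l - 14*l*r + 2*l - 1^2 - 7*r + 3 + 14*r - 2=r*(7 - 14*l)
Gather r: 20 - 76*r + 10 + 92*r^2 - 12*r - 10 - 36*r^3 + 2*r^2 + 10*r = -36*r^3 + 94*r^2 - 78*r + 20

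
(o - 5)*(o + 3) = o^2 - 2*o - 15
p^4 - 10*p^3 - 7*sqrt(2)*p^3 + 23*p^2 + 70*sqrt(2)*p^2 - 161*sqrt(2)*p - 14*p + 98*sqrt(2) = (p - 7)*(p - 2)*(p - 1)*(p - 7*sqrt(2))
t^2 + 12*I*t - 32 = (t + 4*I)*(t + 8*I)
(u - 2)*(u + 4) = u^2 + 2*u - 8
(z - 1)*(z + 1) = z^2 - 1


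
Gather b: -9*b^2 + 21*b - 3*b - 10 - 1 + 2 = -9*b^2 + 18*b - 9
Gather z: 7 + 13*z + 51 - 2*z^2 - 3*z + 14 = -2*z^2 + 10*z + 72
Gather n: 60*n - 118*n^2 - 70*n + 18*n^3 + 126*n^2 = 18*n^3 + 8*n^2 - 10*n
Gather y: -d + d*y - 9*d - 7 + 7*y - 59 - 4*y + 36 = -10*d + y*(d + 3) - 30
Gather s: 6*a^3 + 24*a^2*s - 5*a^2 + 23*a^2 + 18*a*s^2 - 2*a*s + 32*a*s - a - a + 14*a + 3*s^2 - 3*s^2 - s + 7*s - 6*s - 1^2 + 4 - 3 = 6*a^3 + 18*a^2 + 18*a*s^2 + 12*a + s*(24*a^2 + 30*a)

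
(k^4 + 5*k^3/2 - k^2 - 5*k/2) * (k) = k^5 + 5*k^4/2 - k^3 - 5*k^2/2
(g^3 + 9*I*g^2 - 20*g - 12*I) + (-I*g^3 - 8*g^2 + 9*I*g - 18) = g^3 - I*g^3 - 8*g^2 + 9*I*g^2 - 20*g + 9*I*g - 18 - 12*I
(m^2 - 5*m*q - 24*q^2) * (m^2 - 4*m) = m^4 - 5*m^3*q - 4*m^3 - 24*m^2*q^2 + 20*m^2*q + 96*m*q^2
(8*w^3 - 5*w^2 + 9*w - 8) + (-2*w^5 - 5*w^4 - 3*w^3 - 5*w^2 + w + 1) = -2*w^5 - 5*w^4 + 5*w^3 - 10*w^2 + 10*w - 7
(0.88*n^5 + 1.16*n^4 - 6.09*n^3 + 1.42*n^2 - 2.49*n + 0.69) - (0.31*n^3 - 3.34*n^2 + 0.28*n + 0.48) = 0.88*n^5 + 1.16*n^4 - 6.4*n^3 + 4.76*n^2 - 2.77*n + 0.21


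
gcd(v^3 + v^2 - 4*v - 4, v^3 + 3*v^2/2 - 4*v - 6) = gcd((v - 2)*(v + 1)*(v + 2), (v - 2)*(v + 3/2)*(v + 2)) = v^2 - 4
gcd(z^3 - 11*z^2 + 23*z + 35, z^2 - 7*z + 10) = z - 5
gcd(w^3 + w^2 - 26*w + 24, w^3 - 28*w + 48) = w^2 + 2*w - 24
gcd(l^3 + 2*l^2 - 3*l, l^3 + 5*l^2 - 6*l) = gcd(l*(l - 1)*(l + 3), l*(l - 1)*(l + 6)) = l^2 - l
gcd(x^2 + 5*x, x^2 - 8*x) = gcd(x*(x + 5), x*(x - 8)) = x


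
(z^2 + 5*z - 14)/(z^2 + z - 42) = (z - 2)/(z - 6)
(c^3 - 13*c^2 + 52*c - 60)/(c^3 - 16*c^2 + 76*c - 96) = (c - 5)/(c - 8)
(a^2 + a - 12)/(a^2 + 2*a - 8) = (a - 3)/(a - 2)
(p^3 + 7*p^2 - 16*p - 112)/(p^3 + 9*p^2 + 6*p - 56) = (p - 4)/(p - 2)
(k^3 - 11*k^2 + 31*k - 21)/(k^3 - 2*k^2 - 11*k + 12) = (k^2 - 10*k + 21)/(k^2 - k - 12)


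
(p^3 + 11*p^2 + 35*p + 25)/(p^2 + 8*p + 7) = (p^2 + 10*p + 25)/(p + 7)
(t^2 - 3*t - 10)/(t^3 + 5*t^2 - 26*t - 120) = (t + 2)/(t^2 + 10*t + 24)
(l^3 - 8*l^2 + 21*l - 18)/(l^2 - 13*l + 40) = (l^3 - 8*l^2 + 21*l - 18)/(l^2 - 13*l + 40)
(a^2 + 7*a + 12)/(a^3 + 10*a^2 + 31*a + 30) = (a + 4)/(a^2 + 7*a + 10)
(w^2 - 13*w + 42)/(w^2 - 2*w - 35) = (w - 6)/(w + 5)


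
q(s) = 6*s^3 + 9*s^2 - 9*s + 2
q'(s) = 18*s^2 + 18*s - 9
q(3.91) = 463.06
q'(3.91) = 336.57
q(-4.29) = -267.47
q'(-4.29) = 245.05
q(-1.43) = 15.73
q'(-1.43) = 2.07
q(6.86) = 2300.77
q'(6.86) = 961.55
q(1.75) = 45.97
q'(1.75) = 77.62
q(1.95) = 63.16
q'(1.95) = 94.54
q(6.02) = 1582.99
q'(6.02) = 751.69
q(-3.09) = -61.28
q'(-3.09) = 107.25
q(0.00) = 2.00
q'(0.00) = -9.00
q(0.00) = 2.00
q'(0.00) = -9.00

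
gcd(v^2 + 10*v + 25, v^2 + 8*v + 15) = v + 5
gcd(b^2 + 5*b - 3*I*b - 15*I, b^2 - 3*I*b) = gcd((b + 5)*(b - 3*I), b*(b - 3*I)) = b - 3*I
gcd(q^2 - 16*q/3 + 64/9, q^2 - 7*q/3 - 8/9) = q - 8/3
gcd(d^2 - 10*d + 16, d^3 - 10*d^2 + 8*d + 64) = d - 8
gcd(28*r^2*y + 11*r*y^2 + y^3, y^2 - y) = y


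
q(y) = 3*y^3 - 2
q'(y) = 9*y^2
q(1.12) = 2.21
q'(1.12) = 11.29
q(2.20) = 29.94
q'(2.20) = 43.56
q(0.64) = -1.21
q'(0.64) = 3.69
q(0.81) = -0.41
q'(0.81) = 5.90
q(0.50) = -1.62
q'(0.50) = 2.25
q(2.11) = 26.18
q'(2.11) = 40.07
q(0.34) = -1.88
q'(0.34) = 1.04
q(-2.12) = -30.58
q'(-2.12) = 40.45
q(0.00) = -2.00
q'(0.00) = 0.00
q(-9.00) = -2189.00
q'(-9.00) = 729.00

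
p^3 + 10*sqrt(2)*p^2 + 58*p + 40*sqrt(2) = (p + sqrt(2))*(p + 4*sqrt(2))*(p + 5*sqrt(2))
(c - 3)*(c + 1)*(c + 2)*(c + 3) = c^4 + 3*c^3 - 7*c^2 - 27*c - 18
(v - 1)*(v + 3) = v^2 + 2*v - 3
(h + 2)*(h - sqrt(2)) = h^2 - sqrt(2)*h + 2*h - 2*sqrt(2)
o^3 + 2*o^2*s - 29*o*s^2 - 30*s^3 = (o - 5*s)*(o + s)*(o + 6*s)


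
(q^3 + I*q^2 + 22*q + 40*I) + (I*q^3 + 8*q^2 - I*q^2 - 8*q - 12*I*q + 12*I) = q^3 + I*q^3 + 8*q^2 + 14*q - 12*I*q + 52*I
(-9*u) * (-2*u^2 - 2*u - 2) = 18*u^3 + 18*u^2 + 18*u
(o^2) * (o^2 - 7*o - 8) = o^4 - 7*o^3 - 8*o^2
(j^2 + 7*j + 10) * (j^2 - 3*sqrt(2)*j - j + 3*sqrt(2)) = j^4 - 3*sqrt(2)*j^3 + 6*j^3 - 18*sqrt(2)*j^2 + 3*j^2 - 9*sqrt(2)*j - 10*j + 30*sqrt(2)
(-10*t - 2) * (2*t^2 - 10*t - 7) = -20*t^3 + 96*t^2 + 90*t + 14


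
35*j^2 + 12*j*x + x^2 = (5*j + x)*(7*j + x)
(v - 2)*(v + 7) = v^2 + 5*v - 14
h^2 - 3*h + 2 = (h - 2)*(h - 1)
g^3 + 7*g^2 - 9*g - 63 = (g - 3)*(g + 3)*(g + 7)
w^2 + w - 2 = (w - 1)*(w + 2)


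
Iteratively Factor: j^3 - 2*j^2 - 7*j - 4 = (j + 1)*(j^2 - 3*j - 4) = (j + 1)^2*(j - 4)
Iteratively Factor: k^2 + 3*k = (k)*(k + 3)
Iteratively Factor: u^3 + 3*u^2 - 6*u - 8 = (u + 1)*(u^2 + 2*u - 8) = (u + 1)*(u + 4)*(u - 2)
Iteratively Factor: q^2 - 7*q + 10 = (q - 5)*(q - 2)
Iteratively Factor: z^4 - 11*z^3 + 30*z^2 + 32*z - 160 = (z - 4)*(z^3 - 7*z^2 + 2*z + 40) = (z - 4)^2*(z^2 - 3*z - 10) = (z - 5)*(z - 4)^2*(z + 2)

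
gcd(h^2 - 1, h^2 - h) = h - 1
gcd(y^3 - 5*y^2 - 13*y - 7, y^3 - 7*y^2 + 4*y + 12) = y + 1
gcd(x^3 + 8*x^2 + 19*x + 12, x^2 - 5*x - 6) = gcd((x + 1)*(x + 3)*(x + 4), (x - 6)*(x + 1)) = x + 1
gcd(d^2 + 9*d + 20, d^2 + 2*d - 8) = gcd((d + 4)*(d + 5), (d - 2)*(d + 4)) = d + 4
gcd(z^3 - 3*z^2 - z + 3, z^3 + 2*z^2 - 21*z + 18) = z^2 - 4*z + 3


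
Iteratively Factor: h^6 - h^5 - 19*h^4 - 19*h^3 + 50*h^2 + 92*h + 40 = (h - 2)*(h^5 + h^4 - 17*h^3 - 53*h^2 - 56*h - 20) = (h - 5)*(h - 2)*(h^4 + 6*h^3 + 13*h^2 + 12*h + 4) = (h - 5)*(h - 2)*(h + 1)*(h^3 + 5*h^2 + 8*h + 4) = (h - 5)*(h - 2)*(h + 1)*(h + 2)*(h^2 + 3*h + 2) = (h - 5)*(h - 2)*(h + 1)*(h + 2)^2*(h + 1)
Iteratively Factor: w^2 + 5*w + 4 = (w + 1)*(w + 4)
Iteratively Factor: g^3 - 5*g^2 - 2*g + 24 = (g - 3)*(g^2 - 2*g - 8) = (g - 3)*(g + 2)*(g - 4)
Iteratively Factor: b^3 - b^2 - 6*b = (b + 2)*(b^2 - 3*b) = b*(b + 2)*(b - 3)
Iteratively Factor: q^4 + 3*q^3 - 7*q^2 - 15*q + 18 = (q - 1)*(q^3 + 4*q^2 - 3*q - 18) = (q - 2)*(q - 1)*(q^2 + 6*q + 9) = (q - 2)*(q - 1)*(q + 3)*(q + 3)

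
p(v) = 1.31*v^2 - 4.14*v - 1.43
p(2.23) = -4.15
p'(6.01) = 11.61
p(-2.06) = 12.66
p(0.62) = -3.49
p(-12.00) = 236.89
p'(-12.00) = -35.58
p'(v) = 2.62*v - 4.14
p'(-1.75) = -8.72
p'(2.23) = 1.70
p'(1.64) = 0.16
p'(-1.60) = -8.33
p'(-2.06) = -9.54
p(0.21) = -2.24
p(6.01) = 21.01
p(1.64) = -4.70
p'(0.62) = -2.52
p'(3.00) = 3.72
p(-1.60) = 8.55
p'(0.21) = -3.59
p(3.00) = -2.06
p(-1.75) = 9.83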